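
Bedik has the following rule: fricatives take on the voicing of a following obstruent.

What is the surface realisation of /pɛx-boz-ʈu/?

The rule targets /x/ (voiceless velar fricative), which sits before the trigger /b/ (voiced).
Changing only its voicing to voiced gives [ɣ] — the voiced velar fricative.
The same rule applies at the second boundary: /z/ → [s] next to /ʈ/.

[pɛɣbosʈu]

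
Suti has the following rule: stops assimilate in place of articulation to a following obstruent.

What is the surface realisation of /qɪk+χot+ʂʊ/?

[qɪqχoʈʂʊ]

/k/ is a voiceless velar stop. The following trigger /χ/ is uvular, so /k/ must become uvular as well.
Changing only its place to uvular gives [q] — the voiceless uvular stop.
The same rule applies at the second boundary: /t/ → [ʈ] next to /ʂ/.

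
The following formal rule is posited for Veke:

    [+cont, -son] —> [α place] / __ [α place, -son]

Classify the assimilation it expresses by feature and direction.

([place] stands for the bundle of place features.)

The rule copies the place features (abbreviated [place]) from the environment onto the target, so the assimilating feature is place.
Since the environment is written after the underscore, the trigger follows the target; the direction is regressive.

regressive place assimilation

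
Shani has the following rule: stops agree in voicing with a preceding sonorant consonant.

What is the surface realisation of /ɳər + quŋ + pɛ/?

The rule targets /q/ (voiceless uvular stop), which sits after the trigger /r/ (voiced).
Changing only its voicing to voiced gives [ɢ] — the voiced uvular stop.
The same rule applies at the second boundary: /p/ → [b] next to /ŋ/.

[ɳərɢuŋbɛ]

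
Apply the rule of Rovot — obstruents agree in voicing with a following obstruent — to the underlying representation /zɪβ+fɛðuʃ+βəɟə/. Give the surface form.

[zɪɸfɛðuʒβəɟə]

The rule targets /β/ (voiced bilabial fricative), which sits before the trigger /f/ (voiceless).
Changing only its voicing to voiceless gives [ɸ] — the voiceless bilabial fricative.
At the second juncture, /ʃ/ likewise becomes [ʒ] adjacent to /β/.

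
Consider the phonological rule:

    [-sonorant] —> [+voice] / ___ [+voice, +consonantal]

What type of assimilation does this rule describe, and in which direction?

The structural change is [+voice], and the conditioning segment [+voice, +consonantal] (a voiced consonant) is itself voiced, so the target comes to share the voicing of its neighbour — voicing assimilation.
Since the environment is written after the underscore, the trigger follows the target; the direction is regressive.

regressive voicing assimilation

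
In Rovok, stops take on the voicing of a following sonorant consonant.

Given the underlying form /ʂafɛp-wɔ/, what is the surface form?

[ʂafɛbwɔ]

The rule targets /p/ (voiceless bilabial stop), which sits before the trigger /w/ (voiced).
A voiced bilabial stop is [b], so the surface segment is [b].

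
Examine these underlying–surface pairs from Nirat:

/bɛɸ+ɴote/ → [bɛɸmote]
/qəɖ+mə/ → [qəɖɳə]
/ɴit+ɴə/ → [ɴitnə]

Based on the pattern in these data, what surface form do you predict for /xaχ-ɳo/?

The data show progressive place assimilation: /ɴ/ → [m] after /ɸ/; /m/ → [ɳ] after /ɖ/; /ɴ/ → [n] after /t/. In each pair only place changes, matching the preceding consonant, while manner and voice stay constant.
/ɳ/ is a voiced retroflex nasal. The preceding trigger /χ/ is uvular, so /ɳ/ must become uvular as well.
A voiced uvular nasal is [ɴ], so the surface segment is [ɴ].

[xaχɴo]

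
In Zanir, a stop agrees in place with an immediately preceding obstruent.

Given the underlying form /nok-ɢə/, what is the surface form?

[nokgə]

/ɢ/ is a voiced uvular stop. The preceding trigger /k/ is velar, so /ɢ/ must become velar as well.
The voiced velar stop is [g], so /ɢ/ → [g].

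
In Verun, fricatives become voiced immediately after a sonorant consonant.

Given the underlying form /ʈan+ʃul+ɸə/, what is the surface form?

/ʃ/ is a voiceless postalveolar fricative. The preceding trigger /n/ is voiced, so /ʃ/ must become voiced as well.
A voiced postalveolar fricative is [ʒ], so the surface segment is [ʒ].
The same rule applies at the second boundary: /ɸ/ → [β] next to /l/.

[ʈanʒulβə]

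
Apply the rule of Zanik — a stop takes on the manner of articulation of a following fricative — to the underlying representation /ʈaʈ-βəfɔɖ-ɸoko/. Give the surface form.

[ʈaʂβəfɔʐɸoko]

/ʈ/ is a voiceless retroflex stop. The following trigger /β/ is a fricative, so /ʈ/ must become a fricative as well.
Changing only its manner to fricative gives [ʂ] — the voiceless retroflex fricative.
At the second juncture, /ɖ/ likewise becomes [ʐ] adjacent to /ɸ/.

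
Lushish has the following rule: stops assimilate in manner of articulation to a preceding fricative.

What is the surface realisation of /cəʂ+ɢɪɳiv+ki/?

[cəʂʁɪɳivxi]

/ɢ/ is a voiced uvular stop. The preceding trigger /ʂ/ is a fricative, so /ɢ/ must become a fricative as well.
Changing only its manner to fricative gives [ʁ] — the voiced uvular fricative.
At the second juncture, /k/ likewise becomes [x] adjacent to /v/.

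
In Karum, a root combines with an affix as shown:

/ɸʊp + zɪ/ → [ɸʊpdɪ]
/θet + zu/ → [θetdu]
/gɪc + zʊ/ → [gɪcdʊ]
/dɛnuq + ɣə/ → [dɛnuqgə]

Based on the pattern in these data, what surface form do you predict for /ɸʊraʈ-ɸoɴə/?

[ɸʊraʈpoɴə]

The data show progressive manner assimilation: /z/ → [d] after /p/; /z/ → [d] after /t/; /z/ → [d] after /c/; /ɣ/ → [g] after /q/. In each pair only manner changes, matching the preceding consonant, while place and voice stay constant.
The rule targets /ɸ/ (voiceless bilabial fricative), which sits after the trigger /ʈ/ (stop).
The voiceless bilabial stop is [p], so /ɸ/ → [p].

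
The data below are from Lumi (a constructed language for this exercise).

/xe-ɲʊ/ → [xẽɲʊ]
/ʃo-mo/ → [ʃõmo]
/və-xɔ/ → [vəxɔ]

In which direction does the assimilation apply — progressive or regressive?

regressive

The vowel /e/ surfaces as nasalised [ẽ] next to the following nasal /ɲ/ — it has acquired the [+nasal] feature of its neighbour.
Likewise in the remaining data: /o/ → [õ] before /m/ — each time a vowel is nasalised next to a following nasal.
No change occurs in [vəxɔ] because the vowel at the boundary is adjacent to an oral consonant, not a nasal (/ə/ next to /x/).
Because the conditioning nasal is to the right of the vowel that changes, the process is regressive (anticipatory).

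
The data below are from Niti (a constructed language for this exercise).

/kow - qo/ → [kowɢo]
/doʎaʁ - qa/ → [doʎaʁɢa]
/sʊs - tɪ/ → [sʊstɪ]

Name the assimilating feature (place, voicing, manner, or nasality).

voicing

Comparing underlying and surface forms, /q/ → [ɢ] is the alternation; the neighbouring /w/ is constant.
The change voiceless → voiced matches the voicing of the preceding /w/, identifying this as voicing assimilation.
The other alternating form patterns the same way: /q/ → [ɢ] after /ʁ/ (voiceless → voiced, matching voiced) — only voicing changes, and always toward the preceding segment.
No alternation appears in [sʊstɪ]: there the adjacent consonants already agree in voicing (/t/ and /s/ are both voiceless), so this form is consistent with the same rule.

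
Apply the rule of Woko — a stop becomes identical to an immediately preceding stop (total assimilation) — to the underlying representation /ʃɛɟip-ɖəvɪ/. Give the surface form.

[ʃɛɟippəvɪ]

/ɖ/ is the segment targeted by the rule; it sits immediately after /p/, so it assimilates completely and surfaces as [p].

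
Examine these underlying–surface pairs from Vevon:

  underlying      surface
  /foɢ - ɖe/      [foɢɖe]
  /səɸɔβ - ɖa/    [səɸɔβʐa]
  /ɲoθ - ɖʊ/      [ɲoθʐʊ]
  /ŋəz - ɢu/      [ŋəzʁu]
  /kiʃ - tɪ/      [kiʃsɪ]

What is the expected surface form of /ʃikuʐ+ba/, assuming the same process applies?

The data show progressive manner assimilation: /ɖ/ → [ʐ] after /β/; /ɖ/ → [ʐ] after /θ/; /ɢ/ → [ʁ] after /z/; /t/ → [s] after /ʃ/. In each pair only manner changes, matching the preceding consonant, while place and voice stay constant.
Nothing changes in [foɢɖe]: there the adjacent consonants already agree in manner (/ɖ/ and /ɢ/ are both stops), so this form is consistent with the same rule.
/b/ is a voiced bilabial stop. The preceding trigger /ʐ/ is a fricative, so /b/ must become a fricative as well.
Changing only its manner to fricative gives [β] — the voiced bilabial fricative.

[ʃikuʐβa]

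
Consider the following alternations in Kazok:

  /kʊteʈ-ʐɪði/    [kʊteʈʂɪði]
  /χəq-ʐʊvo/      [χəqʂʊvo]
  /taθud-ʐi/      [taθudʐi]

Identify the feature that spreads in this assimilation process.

voicing

Comparing underlying and surface forms, /ʐ/ → [ʂ] is the alternation; the neighbouring /ʈ/ is constant.
/ʐ/ is voiced while /ʈ/ is voiceless; the output [ʂ] is voiceless, matching the trigger — so the feature that spreads is voicing.
Checking the remaining alternation: /ʐ/ → [ʂ] after /q/ (voiced → voiceless, matching voiceless) — only voicing changes, and always toward the preceding segment.
Nothing changes in [taθudʐi]: there the adjacent consonants already agree in voicing (/ʐ/ and /d/ are both voiced), so this form is consistent with the same rule.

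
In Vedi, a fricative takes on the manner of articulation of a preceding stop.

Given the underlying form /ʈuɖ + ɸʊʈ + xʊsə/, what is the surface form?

/ɸ/ is a voiceless bilabial fricative. The preceding trigger /ɖ/ is a stop, so /ɸ/ must become a stop as well.
A voiceless bilabial stop is [p], so the surface segment is [p].
The same rule applies at the second boundary: /x/ → [k] next to /ʈ/.

[ʈuɖpʊʈkʊsə]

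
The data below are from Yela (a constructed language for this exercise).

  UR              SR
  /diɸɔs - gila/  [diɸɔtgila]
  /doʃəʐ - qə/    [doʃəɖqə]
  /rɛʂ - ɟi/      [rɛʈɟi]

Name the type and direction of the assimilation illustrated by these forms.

Comparing underlying and surface forms, /s/ → [t] is the alternation; the neighbouring /g/ is constant.
/s/ is a fricative while /g/ is a stop; the output [t] is a stop, matching the trigger — so the feature that spreads is manner.
Place and voice are unchanged, so the assimilation is partial, not total.
The same holds elsewhere in the data: /ʐ/ → [ɖ] before /q/ (fricative → stop, matching a stop); /ʂ/ → [ʈ] before /ɟ/ (fricative → stop, matching a stop) — only manner changes, and always toward the following segment.
The trigger is the following segment, so the direction is regressive (anticipatory).

regressive manner assimilation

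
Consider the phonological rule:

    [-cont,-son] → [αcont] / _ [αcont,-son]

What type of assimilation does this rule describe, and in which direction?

The rule copies [cont] (continuancy) from the environment onto the target stops; since [±cont] encodes the stop/fricative manner contrast, the assimilating dimension is manner.
The conditioning segment sits to the right of the focus bar, meaning the trigger follows the segment that changes — regressive assimilation.

regressive manner assimilation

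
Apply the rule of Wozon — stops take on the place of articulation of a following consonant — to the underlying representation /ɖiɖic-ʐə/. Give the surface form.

/c/ is a voiceless palatal stop. The following trigger /ʐ/ is retroflex, so /c/ must become retroflex as well.
Changing only its place to retroflex gives [ʈ] — the voiceless retroflex stop.

[ɖiɖiʈʐə]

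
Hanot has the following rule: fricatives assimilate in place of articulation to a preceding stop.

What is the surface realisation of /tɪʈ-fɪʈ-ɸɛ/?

[tɪʈʂɪʈʂɛ]

The rule targets /f/ (voiceless labiodental fricative), which sits after the trigger /ʈ/ (retroflex).
The voiceless retroflex fricative is [ʂ], so /f/ → [ʂ].
At the second juncture, /ɸ/ likewise becomes [ʂ] adjacent to /ʈ/.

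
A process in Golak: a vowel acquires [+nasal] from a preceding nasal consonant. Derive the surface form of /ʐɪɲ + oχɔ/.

The vowel /o/ is adjacent to the preceding nasal /ɲ/, so it acquires [+nasal] and surfaces as [õ].

[ʐɪɲõχɔ]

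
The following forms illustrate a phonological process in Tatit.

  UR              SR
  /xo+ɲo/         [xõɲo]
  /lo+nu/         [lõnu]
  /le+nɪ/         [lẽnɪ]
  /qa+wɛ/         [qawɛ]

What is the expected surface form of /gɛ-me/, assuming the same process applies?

The data show regressive nasality assimilation (vowel nasalisation): /o/ → [õ] before /ɲ/; /o/ → [õ] before /n/; /e/ → [ẽ] before /n/ — a vowel is nasalised by an immediately following nasal consonant.
No change occurs in [qawɛ] because the vowel at the boundary is adjacent to an oral consonant, not a nasal (/a/ next to /w/).
/ɛ/ sits next to the nasal /m/ and is therefore nasalised to [ɛ̃].

[gɛ̃me]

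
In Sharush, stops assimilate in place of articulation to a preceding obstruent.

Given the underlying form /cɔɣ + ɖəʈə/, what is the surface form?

[cɔɣgəʈə]

The rule targets /ɖ/ (voiced retroflex stop), which sits after the trigger /ɣ/ (velar).
Changing only its place to velar gives [g] — the voiced velar stop.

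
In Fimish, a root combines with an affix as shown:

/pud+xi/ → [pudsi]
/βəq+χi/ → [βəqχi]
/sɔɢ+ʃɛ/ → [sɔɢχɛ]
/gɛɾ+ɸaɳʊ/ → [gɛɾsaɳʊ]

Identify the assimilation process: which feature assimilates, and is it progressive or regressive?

progressive place assimilation

Comparing underlying and surface forms, /x/ → [s] is the alternation; the neighbouring /d/ is constant.
The change velar → alveolar matches the place of the preceding /d/, identifying this as place assimilation.
Manner and voice are unchanged, so the assimilation is partial, not total.
Checking the remaining alternations: /ʃ/ → [χ] after /ɢ/ (postalveolar → uvular, matching uvular); /ɸ/ → [s] after /ɾ/ (bilabial → alveolar, matching alveolar) — only place changes, and always toward the preceding segment.
Nothing changes in [βəqχi]: there the adjacent consonants already agree in place (/χ/ and /q/ are both uvular), so this form is consistent with the same rule.
The trigger is the preceding segment, so the direction is progressive (perseverative).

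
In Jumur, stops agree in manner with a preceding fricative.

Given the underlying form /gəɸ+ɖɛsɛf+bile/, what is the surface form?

The rule targets /ɖ/ (voiced retroflex stop), which sits after the trigger /ɸ/ (fricative).
The voiced retroflex fricative is [ʐ], so /ɖ/ → [ʐ].
At the second juncture, /b/ likewise becomes [β] adjacent to /f/.

[gəɸʐɛsɛfβile]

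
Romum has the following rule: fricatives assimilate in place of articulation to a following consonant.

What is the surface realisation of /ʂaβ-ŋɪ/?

[ʂaɣŋɪ]

/β/ is a voiced bilabial fricative. The following trigger /ŋ/ is velar, so /β/ must become velar as well.
A voiced velar fricative is [ɣ], so the surface segment is [ɣ].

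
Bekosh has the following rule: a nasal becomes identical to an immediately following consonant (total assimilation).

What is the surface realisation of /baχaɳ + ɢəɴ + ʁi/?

/ɳ/ is the segment targeted by the rule; it sits immediately before /ɢ/, so it assimilates completely and surfaces as [ɢ].
The same rule applies at the second boundary: /ɴ/ → [ʁ] next to /ʁ/.

[baχaɢɢəʁʁi]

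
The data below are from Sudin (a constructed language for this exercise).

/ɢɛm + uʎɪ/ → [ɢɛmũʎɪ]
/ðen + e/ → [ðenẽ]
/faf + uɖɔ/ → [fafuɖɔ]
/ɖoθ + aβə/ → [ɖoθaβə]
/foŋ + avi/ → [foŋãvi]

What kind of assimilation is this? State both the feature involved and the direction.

progressive nasality assimilation (vowel nasalisation)

The vowel /u/ surfaces as nasalised [ũ] next to the preceding nasal /m/ — it has acquired the [+nasal] feature of its neighbour.
Likewise in the remaining data: /e/ → [ẽ] after /n/; /a/ → [ã] after /ŋ/ — each time a vowel is nasalised next to a preceding nasal.
No change occurs in [fafuɖɔ], [ɖoθaβə] because the vowel at the boundary is adjacent to an oral consonant, not a nasal (/u/ next to /f/; /a/ next to /θ/).
Because the conditioning nasal is to the left of the vowel that changes, the process is progressive (perseverative).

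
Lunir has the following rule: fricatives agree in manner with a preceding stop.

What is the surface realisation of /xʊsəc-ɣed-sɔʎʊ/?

/ɣ/ is a voiced velar fricative. The preceding trigger /c/ is a stop, so /ɣ/ must become a stop as well.
Changing only its manner to stop gives [g] — the voiced velar stop.
At the second juncture, /s/ likewise becomes [t] adjacent to /d/.

[xʊsəcgedtɔʎʊ]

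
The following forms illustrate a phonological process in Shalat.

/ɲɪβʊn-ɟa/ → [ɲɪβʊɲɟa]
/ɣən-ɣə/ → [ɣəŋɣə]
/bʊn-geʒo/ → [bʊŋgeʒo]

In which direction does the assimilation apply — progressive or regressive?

Comparing underlying and surface forms, /n/ → [ɲ] is the alternation; the neighbouring /ɟ/ is constant.
The change alveolar → palatal matches the place of the following /ɟ/, identifying this as place assimilation.
The other alternating forms pattern the same way: /n/ → [ŋ] before /ɣ/ (alveolar → velar, matching velar); /n/ → [ŋ] before /g/ (alveolar → velar, matching velar) — only place changes, and always toward the following segment.
The trigger is the following segment, so the direction is regressive (anticipatory).

regressive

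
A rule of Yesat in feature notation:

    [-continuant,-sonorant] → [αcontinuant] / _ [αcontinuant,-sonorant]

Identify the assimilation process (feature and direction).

The shared variable α links the value of [continuant] on the target to that of the neighbouring obstruent. [continuant] distinguishes stops from fricatives — a manner-of-articulation feature — so this is manner assimilation.
Since the environment is written after the underscore, the trigger follows the target; the direction is regressive.

regressive manner assimilation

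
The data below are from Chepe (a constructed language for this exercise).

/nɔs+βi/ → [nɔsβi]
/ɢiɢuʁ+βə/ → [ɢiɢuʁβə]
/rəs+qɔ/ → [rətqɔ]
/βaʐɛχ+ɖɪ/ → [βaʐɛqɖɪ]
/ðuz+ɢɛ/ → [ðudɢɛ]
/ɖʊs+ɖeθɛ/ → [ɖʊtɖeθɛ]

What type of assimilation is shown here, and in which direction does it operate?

regressive manner assimilation

The segment that alternates is /s/, which surfaces as [t] when adjacent to /q/.
The change fricative → stop matches the manner of the following /q/, identifying this as manner assimilation.
Place and voice are unchanged, so the assimilation is partial, not total.
The other alternating forms pattern the same way: /χ/ → [q] before /ɖ/ (fricative → stop, matching a stop); /z/ → [d] before /ɢ/ (fricative → stop, matching a stop); /s/ → [t] before /ɖ/ (fricative → stop, matching a stop) — only manner changes, and always toward the following segment.
No alternation appears in [nɔsβi], [ɢiɢuʁβə]: there the adjacent consonants already agree in manner (/s/ and /β/ are both fricatives; /ʁ/ and /β/ are both fricatives), so these forms are consistent with the same rule.
The trigger is the following segment, so the direction is regressive (anticipatory).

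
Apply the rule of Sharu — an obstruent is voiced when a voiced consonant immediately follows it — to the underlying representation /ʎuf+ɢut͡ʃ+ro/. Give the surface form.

The rule targets /f/ (voiceless labiodental fricative), which sits before the trigger /ɢ/ (voiced).
The voiced labiodental fricative is [v], so /f/ → [v].
The same rule applies at the second boundary: /t͡ʃ/ → [d͡ʒ] next to /r/.

[ʎuvɢud͡ʒro]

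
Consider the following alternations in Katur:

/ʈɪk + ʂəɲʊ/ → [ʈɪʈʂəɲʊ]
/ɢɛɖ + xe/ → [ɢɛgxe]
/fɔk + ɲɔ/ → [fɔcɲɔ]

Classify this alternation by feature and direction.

regressive place assimilation

Underlying /k/ is realised as [ʈ] next to /ʂ/; /ʂ/ itself does not change.
/k/ is velar while /ʂ/ is retroflex; the output [ʈ] is retroflex, matching the trigger — so the feature that spreads is place.
Manner and voice are unchanged, so the assimilation is partial, not total.
Checking the remaining alternations: /ɖ/ → [g] before /x/ (retroflex → velar, matching velar); /k/ → [c] before /ɲ/ (velar → palatal, matching palatal) — only place changes, and always toward the following segment.
The trigger is the following segment, so the direction is regressive (anticipatory).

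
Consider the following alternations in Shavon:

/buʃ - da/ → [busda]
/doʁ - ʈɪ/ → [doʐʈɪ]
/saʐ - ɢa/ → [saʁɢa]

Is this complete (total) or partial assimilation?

partial assimilation

Comparing underlying and surface forms, /ʃ/ → [s] is the alternation; the neighbouring /d/ is constant.
The change postalveolar → alveolar matches the place of the following /d/, identifying this as place assimilation.
Manner and voice are unchanged, so the assimilation is partial, not total.
The same holds elsewhere in the data: /ʁ/ → [ʐ] before /ʈ/ (uvular → retroflex, matching retroflex); /ʐ/ → [ʁ] before /ɢ/ (retroflex → uvular, matching uvular) — only place changes, and always toward the following segment.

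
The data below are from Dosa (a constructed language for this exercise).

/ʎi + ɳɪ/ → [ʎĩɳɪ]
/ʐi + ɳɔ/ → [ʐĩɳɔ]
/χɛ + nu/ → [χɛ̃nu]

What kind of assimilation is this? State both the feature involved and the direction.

regressive nasality assimilation (vowel nasalisation)

The vowel /i/ surfaces as nasalised [ĩ] next to the following nasal /ɳ/ — it has acquired the [+nasal] feature of its neighbour.
Likewise in the remaining data: /ɛ/ → [ɛ̃] before /n/ — each time a vowel is nasalised next to a following nasal.
Because the conditioning nasal is to the right of the vowel that changes, the process is regressive (anticipatory).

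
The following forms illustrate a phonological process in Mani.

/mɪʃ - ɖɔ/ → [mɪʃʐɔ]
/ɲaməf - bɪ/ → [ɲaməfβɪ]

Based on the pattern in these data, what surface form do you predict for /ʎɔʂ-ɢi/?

[ʎɔʂʁi]

The data show progressive manner assimilation: /ɖ/ → [ʐ] after /ʃ/; /b/ → [β] after /f/. In each pair only manner changes, matching the preceding consonant, while place and voice stay constant.
/ɢ/ is a voiced uvular stop. The preceding trigger /ʂ/ is a fricative, so /ɢ/ must become a fricative as well.
Changing only its manner to fricative gives [ʁ] — the voiced uvular fricative.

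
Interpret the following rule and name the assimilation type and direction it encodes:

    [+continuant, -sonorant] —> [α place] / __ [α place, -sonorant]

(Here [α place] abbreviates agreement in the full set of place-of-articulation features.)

regressive place assimilation

The shared variable α links the value of the place features (abbreviated [place]) on the target to the same value on the neighbouring segment, so place is the feature that assimilates.
Since the environment is written after the underscore, the trigger follows the target; the direction is regressive.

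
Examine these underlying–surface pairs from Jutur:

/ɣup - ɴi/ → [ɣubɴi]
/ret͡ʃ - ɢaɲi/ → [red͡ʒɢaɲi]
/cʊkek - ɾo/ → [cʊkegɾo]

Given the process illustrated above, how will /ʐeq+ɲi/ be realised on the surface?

The data show regressive voicing assimilation: /p/ → [b] before /ɴ/; /t͡ʃ/ → [d͡ʒ] before /ɢ/; /k/ → [g] before /ɾ/. In each pair only voicing changes, matching the following consonant, while place and manner stay constant.
/q/ is a voiceless uvular stop. The following trigger /ɲ/ is voiced, so /q/ must become voiced as well.
The voiced uvular stop is [ɢ], so /q/ → [ɢ].

[ʐeɢɲi]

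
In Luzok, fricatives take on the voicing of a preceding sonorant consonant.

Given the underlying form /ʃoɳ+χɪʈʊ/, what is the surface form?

[ʃoɳʁɪʈʊ]

The rule targets /χ/ (voiceless uvular fricative), which sits after the trigger /ɳ/ (voiced).
Changing only its voicing to voiced gives [ʁ] — the voiced uvular fricative.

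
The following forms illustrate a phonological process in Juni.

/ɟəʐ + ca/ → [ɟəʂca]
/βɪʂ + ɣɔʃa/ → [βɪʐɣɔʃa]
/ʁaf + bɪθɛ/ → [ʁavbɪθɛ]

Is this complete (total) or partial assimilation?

The segment that alternates is /ʐ/, which surfaces as [ʂ] when adjacent to /c/.
The change voiced → voiceless matches the voicing of the following /c/, identifying this as voicing assimilation.
Place and manner are unchanged, so the assimilation is partial, not total.
The other alternating forms pattern the same way: /ʂ/ → [ʐ] before /ɣ/ (voiceless → voiced, matching voiced); /f/ → [v] before /b/ (voiceless → voiced, matching voiced) — only voicing changes, and always toward the following segment.

partial assimilation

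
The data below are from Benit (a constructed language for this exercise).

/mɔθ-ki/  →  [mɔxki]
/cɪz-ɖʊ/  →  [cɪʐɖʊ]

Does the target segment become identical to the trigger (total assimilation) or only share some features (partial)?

partial assimilation

Underlying /θ/ is realised as [x] next to /k/; /k/ itself does not change.
The change dental → velar matches the place of the following /k/, identifying this as place assimilation.
Manner and voice are unchanged, so the assimilation is partial, not total.
Checking the remaining alternation: /z/ → [ʐ] before /ɖ/ (alveolar → retroflex, matching retroflex) — only place changes, and always toward the following segment.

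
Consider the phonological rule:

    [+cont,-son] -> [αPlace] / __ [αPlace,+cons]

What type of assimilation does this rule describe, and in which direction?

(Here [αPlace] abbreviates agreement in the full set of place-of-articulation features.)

regressive place assimilation

The rule copies the place features (abbreviated [Place]) from the environment onto the target, so the assimilating feature is place.
The conditioning segment sits to the right of the focus bar, meaning the trigger follows the segment that changes — regressive assimilation.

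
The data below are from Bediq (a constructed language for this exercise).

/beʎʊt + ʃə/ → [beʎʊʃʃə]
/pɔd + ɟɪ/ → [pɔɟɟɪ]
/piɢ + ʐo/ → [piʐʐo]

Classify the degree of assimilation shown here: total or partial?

total assimilation

Underlying /t/ is realised as [ʃ] next to /ʃ/; /ʃ/ itself does not change.
The output [ʃ] is identical to the trigger /ʃ/ — every feature (place, manner, voicing) has been copied — so this is total assimilation.
The remaining alternations confirm this: /d/ → [ɟ] before /ɟ/; /ɢ/ → [ʐ] before /ʐ/ — in each case the output is a copy of the following consonant.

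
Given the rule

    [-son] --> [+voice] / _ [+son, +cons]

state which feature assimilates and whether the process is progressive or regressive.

The structural change is [+voice], and the conditioning segment [+son, +cons] (a sonorant consonant) is itself voiced, so the target comes to share the voicing of its neighbour — voicing assimilation.
The conditioning segment sits to the right of the focus bar, meaning the trigger follows the segment that changes — regressive assimilation.

regressive voicing assimilation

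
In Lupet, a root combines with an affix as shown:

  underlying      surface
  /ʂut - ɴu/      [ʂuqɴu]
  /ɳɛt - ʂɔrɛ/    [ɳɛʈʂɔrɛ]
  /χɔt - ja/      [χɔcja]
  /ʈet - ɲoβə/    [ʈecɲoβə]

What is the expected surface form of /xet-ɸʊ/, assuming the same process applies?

The data show regressive place assimilation: /t/ → [q] before /ɴ/; /t/ → [ʈ] before /ʂ/; /t/ → [c] before /j/; /t/ → [c] before /ɲ/. In each pair only place changes, matching the following consonant, while manner and voice stay constant.
/t/ is a voiceless alveolar stop. The following trigger /ɸ/ is bilabial, so /t/ must become bilabial as well.
A voiceless bilabial stop is [p], so the surface segment is [p].

[xepɸʊ]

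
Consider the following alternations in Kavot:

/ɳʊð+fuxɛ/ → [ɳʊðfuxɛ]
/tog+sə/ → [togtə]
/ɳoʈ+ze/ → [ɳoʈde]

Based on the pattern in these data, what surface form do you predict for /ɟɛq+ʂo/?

The data show progressive manner assimilation: /s/ → [t] after /g/; /z/ → [d] after /ʈ/. In each pair only manner changes, matching the preceding consonant, while place and voice stay constant.
No alternation appears in [ɳʊðfuxɛ]: there the adjacent consonants already agree in manner (/f/ and /ð/ are both fricatives), so this form is consistent with the same rule.
The rule targets /ʂ/ (voiceless retroflex fricative), which sits after the trigger /q/ (stop).
A voiceless retroflex stop is [ʈ], so the surface segment is [ʈ].

[ɟɛqʈo]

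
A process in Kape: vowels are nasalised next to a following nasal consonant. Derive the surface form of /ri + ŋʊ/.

The vowel /i/ is adjacent to the following nasal /ŋ/, so it acquires [+nasal] and surfaces as [ĩ].

[rĩŋʊ]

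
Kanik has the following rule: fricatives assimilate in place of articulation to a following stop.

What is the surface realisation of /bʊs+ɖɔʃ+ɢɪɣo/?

The rule targets /s/ (voiceless alveolar fricative), which sits before the trigger /ɖ/ (retroflex).
Changing only its place to retroflex gives [ʂ] — the voiceless retroflex fricative.
At the second juncture, /ʃ/ likewise becomes [χ] adjacent to /ɢ/.

[bʊʂɖɔχɢɪɣo]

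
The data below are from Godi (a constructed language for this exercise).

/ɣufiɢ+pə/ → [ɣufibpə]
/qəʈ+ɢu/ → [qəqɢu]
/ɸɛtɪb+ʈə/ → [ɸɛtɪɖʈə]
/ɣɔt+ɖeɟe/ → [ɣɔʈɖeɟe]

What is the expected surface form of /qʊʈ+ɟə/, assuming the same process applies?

The data show regressive place assimilation: /ɢ/ → [b] before /p/; /ʈ/ → [q] before /ɢ/; /b/ → [ɖ] before /ʈ/; /t/ → [ʈ] before /ɖ/. In each pair only place changes, matching the following consonant, while manner and voice stay constant.
The rule targets /ʈ/ (voiceless retroflex stop), which sits before the trigger /ɟ/ (palatal).
The voiceless palatal stop is [c], so /ʈ/ → [c].

[qʊcɟə]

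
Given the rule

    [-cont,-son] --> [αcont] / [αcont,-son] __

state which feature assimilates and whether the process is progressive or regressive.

progressive manner assimilation

The rule copies [cont] (continuancy) from the environment onto the target stops; since [±cont] encodes the stop/fricative manner contrast, the assimilating dimension is manner.
The conditioning segment sits to the left of the focus bar, meaning the trigger precedes the segment that changes — progressive assimilation.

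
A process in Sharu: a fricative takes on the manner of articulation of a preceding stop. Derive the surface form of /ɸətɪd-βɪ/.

[ɸətɪdbɪ]

/β/ is a voiced bilabial fricative. The preceding trigger /d/ is a stop, so /β/ must become a stop as well.
A voiced bilabial stop is [b], so the surface segment is [b].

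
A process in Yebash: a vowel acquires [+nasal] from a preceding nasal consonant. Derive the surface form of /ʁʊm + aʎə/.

[ʁʊmãʎə]

/a/ sits next to the nasal /m/ and is therefore nasalised to [ã].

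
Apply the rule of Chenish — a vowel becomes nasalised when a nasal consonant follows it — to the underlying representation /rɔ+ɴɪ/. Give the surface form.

[rɔ̃ɴɪ]

/ɔ/ sits next to the nasal /ɴ/ and is therefore nasalised to [ɔ̃].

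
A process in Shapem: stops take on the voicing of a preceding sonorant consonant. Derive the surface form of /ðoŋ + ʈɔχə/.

[ðoŋɖɔχə]

/ʈ/ is a voiceless retroflex stop. The preceding trigger /ŋ/ is voiced, so /ʈ/ must become voiced as well.
The voiced retroflex stop is [ɖ], so /ʈ/ → [ɖ].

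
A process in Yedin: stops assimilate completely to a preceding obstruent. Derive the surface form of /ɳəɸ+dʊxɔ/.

/d/ is the segment targeted by the rule; it sits immediately after /ɸ/, so it assimilates completely and surfaces as [ɸ].

[ɳəɸɸʊxɔ]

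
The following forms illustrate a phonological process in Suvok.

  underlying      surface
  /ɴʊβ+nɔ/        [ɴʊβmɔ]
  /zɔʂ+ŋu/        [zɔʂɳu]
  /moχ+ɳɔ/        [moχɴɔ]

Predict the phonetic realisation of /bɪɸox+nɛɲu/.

The data show progressive place assimilation: /n/ → [m] after /β/; /ŋ/ → [ɳ] after /ʂ/; /ɳ/ → [ɴ] after /χ/. In each pair only place changes, matching the preceding consonant, while manner and voice stay constant.
/n/ is a voiced alveolar nasal. The preceding trigger /x/ is velar, so /n/ must become velar as well.
Changing only its place to velar gives [ŋ] — the voiced velar nasal.

[bɪɸoxŋɛɲu]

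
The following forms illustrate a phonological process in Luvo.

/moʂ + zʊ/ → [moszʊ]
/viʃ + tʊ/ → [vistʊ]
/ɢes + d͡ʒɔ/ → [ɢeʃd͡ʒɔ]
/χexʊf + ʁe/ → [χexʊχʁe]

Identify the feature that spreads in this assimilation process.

The segment that alternates is /ʂ/, which surfaces as [s] when adjacent to /z/.
The change retroflex → alveolar matches the place of the following /z/, identifying this as place assimilation.
The other alternating forms pattern the same way: /ʃ/ → [s] before /t/ (postalveolar → alveolar, matching alveolar); /s/ → [ʃ] before /d͡ʒ/ (alveolar → postalveolar, matching postalveolar); /f/ → [χ] before /ʁ/ (labiodental → uvular, matching uvular) — only place changes, and always toward the following segment.

place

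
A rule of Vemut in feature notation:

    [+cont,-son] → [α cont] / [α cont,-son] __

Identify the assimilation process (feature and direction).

The rule copies [cont] (continuancy) from the environment onto the target fricatives; since [±cont] encodes the stop/fricative manner contrast, the assimilating dimension is manner.
The conditioning segment sits to the left of the focus bar, meaning the trigger precedes the segment that changes — progressive assimilation.

progressive manner assimilation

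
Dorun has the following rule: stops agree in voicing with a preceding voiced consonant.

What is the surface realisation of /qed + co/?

The rule targets /c/ (voiceless palatal stop), which sits after the trigger /d/ (voiced).
The voiced palatal stop is [ɟ], so /c/ → [ɟ].

[qedɟo]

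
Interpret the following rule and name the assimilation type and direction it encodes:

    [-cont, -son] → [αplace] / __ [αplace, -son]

The rule copies the place features (abbreviated [place]) from the environment onto the target, so the assimilating feature is place.
The conditioning segment sits to the right of the focus bar, meaning the trigger follows the segment that changes — regressive assimilation.

regressive place assimilation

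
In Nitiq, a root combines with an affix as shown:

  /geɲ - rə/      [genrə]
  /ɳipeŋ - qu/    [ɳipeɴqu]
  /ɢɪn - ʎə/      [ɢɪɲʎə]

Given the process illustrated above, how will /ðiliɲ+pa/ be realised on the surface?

The data show regressive place assimilation: /ɲ/ → [n] before /r/; /ŋ/ → [ɴ] before /q/; /n/ → [ɲ] before /ʎ/. In each pair only place changes, matching the following consonant, while manner and voice stay constant.
/ɲ/ is a voiced palatal nasal. The following trigger /p/ is bilabial, so /ɲ/ must become bilabial as well.
A voiced bilabial nasal is [m], so the surface segment is [m].

[ðilimpa]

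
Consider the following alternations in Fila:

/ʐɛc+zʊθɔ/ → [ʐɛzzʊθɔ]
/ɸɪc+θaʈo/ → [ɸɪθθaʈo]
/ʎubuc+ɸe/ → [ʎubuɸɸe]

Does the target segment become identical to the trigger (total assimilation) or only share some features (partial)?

total assimilation

Underlying /c/ is realised as [z] next to /z/; /z/ itself does not change.
The output [z] is identical to the trigger /z/ — every feature (place, manner, voicing) has been copied — so this is total assimilation.
The other forms behave the same way: /c/ → [θ] before /θ/; /c/ → [ɸ] before /ɸ/ — in each case the output is a copy of the following consonant.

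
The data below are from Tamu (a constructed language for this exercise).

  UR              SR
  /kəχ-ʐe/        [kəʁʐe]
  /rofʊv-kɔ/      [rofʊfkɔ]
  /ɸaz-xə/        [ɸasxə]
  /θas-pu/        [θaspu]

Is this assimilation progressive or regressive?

Underlying /χ/ is realised as [ʁ] next to /ʐ/; /ʐ/ itself does not change.
/χ/ is voiceless while /ʐ/ is voiced; the output [ʁ] is voiced, matching the trigger — so the feature that spreads is voicing.
The other alternating forms pattern the same way: /v/ → [f] before /k/ (voiced → voiceless, matching voiceless); /z/ → [s] before /x/ (voiced → voiceless, matching voiceless) — only voicing changes, and always toward the following segment.
No alternation appears in [θaspu]: there the adjacent consonants already agree in voicing (/s/ and /p/ are both voiceless), so this form is consistent with the same rule.
Since the segment that changes precedes the conditioning segment, the assimilation is regressive.

regressive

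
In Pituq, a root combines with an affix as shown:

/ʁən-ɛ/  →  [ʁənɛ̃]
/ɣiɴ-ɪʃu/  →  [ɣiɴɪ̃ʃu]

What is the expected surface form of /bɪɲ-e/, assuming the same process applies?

[bɪɲẽ]

The data show progressive nasality assimilation (vowel nasalisation): /ɛ/ → [ɛ̃] after /n/; /ɪ/ → [ɪ̃] after /ɴ/ — a vowel is nasalised by an immediately preceding nasal consonant.
The vowel /e/ is adjacent to the preceding nasal /ɲ/, so it acquires [+nasal] and surfaces as [ẽ].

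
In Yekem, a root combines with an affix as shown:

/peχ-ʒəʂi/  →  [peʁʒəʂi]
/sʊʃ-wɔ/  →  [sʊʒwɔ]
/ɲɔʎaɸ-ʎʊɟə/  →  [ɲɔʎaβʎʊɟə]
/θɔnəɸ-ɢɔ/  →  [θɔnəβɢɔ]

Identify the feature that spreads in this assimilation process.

voicing

The segment that alternates is /χ/, which surfaces as [ʁ] when adjacent to /ʒ/.
/χ/ is voiceless while /ʒ/ is voiced; the output [ʁ] is voiced, matching the trigger — so the feature that spreads is voicing.
The other alternating forms pattern the same way: /ʃ/ → [ʒ] before /w/ (voiceless → voiced, matching voiced); /ɸ/ → [β] before /ʎ/ (voiceless → voiced, matching voiced); /ɸ/ → [β] before /ɢ/ (voiceless → voiced, matching voiced) — only voicing changes, and always toward the following segment.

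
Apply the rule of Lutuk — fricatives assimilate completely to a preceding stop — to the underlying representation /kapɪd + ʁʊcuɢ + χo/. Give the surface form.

/ʁ/ is the segment targeted by the rule; it sits immediately after /d/, so it assimilates completely and surfaces as [d].
The same rule applies at the second boundary: /χ/ → [ɢ] next to /ɢ/.

[kapɪddʊcuɢɢo]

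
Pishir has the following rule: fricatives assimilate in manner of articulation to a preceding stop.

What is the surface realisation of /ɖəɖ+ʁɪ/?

The rule targets /ʁ/ (voiced uvular fricative), which sits after the trigger /ɖ/ (stop).
A voiced uvular stop is [ɢ], so the surface segment is [ɢ].

[ɖəɖɢɪ]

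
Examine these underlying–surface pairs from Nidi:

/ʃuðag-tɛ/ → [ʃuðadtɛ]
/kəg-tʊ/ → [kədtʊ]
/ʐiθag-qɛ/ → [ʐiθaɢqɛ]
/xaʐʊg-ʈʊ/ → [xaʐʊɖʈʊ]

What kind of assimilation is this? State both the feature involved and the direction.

The segment that alternates is /g/, which surfaces as [d] when adjacent to /t/.
/g/ is velar while /t/ is alveolar; the output [d] is alveolar, matching the trigger — so the feature that spreads is place.
Manner and voice are unchanged, so the assimilation is partial, not total.
The same holds elsewhere in the data: /g/ → [ɢ] before /q/ (velar → uvular, matching uvular); /g/ → [ɖ] before /ʈ/ (velar → retroflex, matching retroflex) — only place changes, and always toward the following segment.
The trigger is the following segment, so the direction is regressive (anticipatory).

regressive place assimilation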